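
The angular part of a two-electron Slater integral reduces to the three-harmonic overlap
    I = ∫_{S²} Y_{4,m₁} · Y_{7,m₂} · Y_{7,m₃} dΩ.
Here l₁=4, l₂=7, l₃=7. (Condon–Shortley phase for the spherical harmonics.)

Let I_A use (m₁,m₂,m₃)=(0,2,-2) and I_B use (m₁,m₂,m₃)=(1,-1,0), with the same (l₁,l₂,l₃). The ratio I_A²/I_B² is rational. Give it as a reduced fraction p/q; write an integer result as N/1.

63001/51030

Shared (l₁,l₂,l₃)=(4,7,7): N and (l;000)² cancel in I_A²/I_B².
A: Δ = 4!·4!·10!/19! = 1/58198140; Racah Σ t=0..4: t=0:+1/209018880 t=1:−1/2903040 t=2:+1/483840 t=3:−1/622080 t=4:+1/8294400 = 251/1045094400; ⇒ 3j(4 7 7; 0 2 -2)² = 63001/58198140, sgn -1
B: Δ = 4!·4!·10!/19! = 1/58198140; Racah Σ t=0..3: t=0:+1/2488320 t=1:−1/345600 t=2:+1/414720 t=3:−1/4354560 = -1/3225600; ⇒ 3j(4 7 7; 1 -1 0)² = 81/92378, sgn +1
I_A²/I_B² = (63001/58198140)/(81/92378) = 63001/51030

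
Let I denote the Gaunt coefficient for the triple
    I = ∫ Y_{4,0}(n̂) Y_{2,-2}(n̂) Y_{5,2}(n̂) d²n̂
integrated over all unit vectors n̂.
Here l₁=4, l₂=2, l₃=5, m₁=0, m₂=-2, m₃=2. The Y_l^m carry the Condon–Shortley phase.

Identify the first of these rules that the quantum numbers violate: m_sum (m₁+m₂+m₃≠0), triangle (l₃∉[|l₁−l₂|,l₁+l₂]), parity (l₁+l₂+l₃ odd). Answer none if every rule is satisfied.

parity

azimuthal sum: 0 − 2 + 2 = 0  ✓
2 ≤ 5 ≤ 6 (triangle on l)  ✓
L = 4 + 2 + 5 = 11 (odd)  ✗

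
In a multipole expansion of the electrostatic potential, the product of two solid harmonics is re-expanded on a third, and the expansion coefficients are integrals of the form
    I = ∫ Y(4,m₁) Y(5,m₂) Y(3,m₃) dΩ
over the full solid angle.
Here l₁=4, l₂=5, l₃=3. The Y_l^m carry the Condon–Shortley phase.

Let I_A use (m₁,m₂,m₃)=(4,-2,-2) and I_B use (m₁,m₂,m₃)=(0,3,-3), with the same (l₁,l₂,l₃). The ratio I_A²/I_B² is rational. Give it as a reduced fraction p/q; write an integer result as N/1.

14/45

Same 4,5,3: normalisation and zero-m 3j drop out of the ratio.
A: Δ: 6! 2! 4! / 13! → 1/180180; sum: t=0:+1/8640 = 1/8640; 3j²(4 5 3; 4 -2 -2) = Δ·Π!·Σ² = 14/1287  (sign -1)
B: Δ: 6! 2! 4! / 13! → 1/180180; sum: t=4:+1/2304 = 1/2304; 3j²(4 5 3; 0 3 -3) = Δ·Π!·Σ² = 5/143  (sign +1)
I_A²/I_B² = (14/1287)/(5/143) = 14/45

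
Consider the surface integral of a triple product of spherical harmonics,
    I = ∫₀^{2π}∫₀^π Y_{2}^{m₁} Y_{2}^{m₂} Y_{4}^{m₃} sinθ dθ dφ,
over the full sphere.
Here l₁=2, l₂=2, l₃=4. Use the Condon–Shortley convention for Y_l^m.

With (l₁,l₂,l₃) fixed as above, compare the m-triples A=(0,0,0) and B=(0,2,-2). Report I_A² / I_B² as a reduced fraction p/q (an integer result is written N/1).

12/5

Shared (l₁,l₂,l₃)=(2,2,4): N and (l;000)² cancel in I_A²/I_B².
A: Δ = 0!·4!·4!/9! = 1/630; Racah Σ t=0..0: t=0:+1/16 = 1/16; ⇒ 3j(2 2 4; 0 0 0)² = 2/35, sgn +1
B: Δ = 0!·4!·4!/9! = 1/630; Racah Σ t=0..0: t=0:+1/96 = 1/96; ⇒ 3j(2 2 4; 0 2 -2)² = 1/42, sgn +1
I_A²/I_B² = (2/35)/(1/42) = 12/5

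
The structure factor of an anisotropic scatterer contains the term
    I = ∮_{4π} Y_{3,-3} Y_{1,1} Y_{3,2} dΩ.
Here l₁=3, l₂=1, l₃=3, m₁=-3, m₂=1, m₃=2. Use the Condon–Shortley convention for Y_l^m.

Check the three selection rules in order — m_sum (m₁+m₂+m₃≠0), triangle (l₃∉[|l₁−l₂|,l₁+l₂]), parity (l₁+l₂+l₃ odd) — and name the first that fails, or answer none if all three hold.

parity

azimuthal sum: -3 + 1 + 2 = 0  ✓
2 ≤ 3 ≤ 4 (triangle on l)  ✓
L = 3 + 1 + 3 = 7 (odd)  ✗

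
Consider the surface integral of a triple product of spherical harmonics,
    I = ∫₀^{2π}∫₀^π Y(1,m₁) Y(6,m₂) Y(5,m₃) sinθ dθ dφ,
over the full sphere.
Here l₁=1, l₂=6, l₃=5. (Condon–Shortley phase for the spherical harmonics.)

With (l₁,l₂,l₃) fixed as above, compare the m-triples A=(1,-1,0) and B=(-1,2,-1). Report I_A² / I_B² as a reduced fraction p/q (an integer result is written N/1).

3/4

l's match ⇒ only the (l;m) 3-j factors differ between A and B.
A: triangle coeff Δ(1,6,5) = 1/858; Σ_t [0,0]: t=0:+1/28800 = 1/28800; (3j)²=7/286 [(1 6 5; 1 -1 0)], sign=-1
B: triangle coeff Δ(1,6,5) = 1/858; Σ_t [2,2]: t=2:+1/34560 = 1/34560; (3j)²=14/429 [(1 6 5; -1 2 -1)], sign=+1
I_A²/I_B² = (7/286)/(14/429) = 3/4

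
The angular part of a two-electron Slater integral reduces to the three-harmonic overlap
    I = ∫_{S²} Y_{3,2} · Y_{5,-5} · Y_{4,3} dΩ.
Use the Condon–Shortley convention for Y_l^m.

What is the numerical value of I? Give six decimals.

-0.212007

Checks pass: Σm=0; 12 even; l₃=4∈[2,8].
(2·3+1)(2·5+1)(2·4+1) = 693
Δ: 4! 2! 6! / 13! → 1/180180
sum: t=1:−1/576 t=2:+1/144 t=3:−1/576 = 1/288
3j²(3 5 4; 0 0 0) = Δ·Π!·Σ² = 20/1001  (sign +1)
sum: t=0:+1/17280 = 1/17280
3j²(3 5 4; 2 -5 3) = Δ·Π!·Σ² = 35/858  (sign -1)
combine: 4πI² = 693·20/1001·35/858 = 1050/1859
take √, sign -1: I = -0.21200691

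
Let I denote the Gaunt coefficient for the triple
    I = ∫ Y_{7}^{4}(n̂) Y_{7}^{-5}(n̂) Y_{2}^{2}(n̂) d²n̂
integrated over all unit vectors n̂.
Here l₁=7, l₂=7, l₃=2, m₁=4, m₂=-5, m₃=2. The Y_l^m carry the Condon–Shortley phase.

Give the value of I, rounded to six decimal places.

4 − 5 + 2 = 1 ≠ 0: azimuthal integral kills it; I = 0

0.000000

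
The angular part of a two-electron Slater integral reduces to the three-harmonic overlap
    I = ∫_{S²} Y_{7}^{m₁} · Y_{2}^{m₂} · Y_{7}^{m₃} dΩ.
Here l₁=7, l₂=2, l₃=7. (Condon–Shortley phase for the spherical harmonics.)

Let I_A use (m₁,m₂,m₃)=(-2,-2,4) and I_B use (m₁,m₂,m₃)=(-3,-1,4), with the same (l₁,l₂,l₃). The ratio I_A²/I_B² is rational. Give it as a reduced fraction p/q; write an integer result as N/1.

50/49

Shared (l₁,l₂,l₃)=(7,2,7): N and (l;000)² cancel in I_A²/I_B².
A: Δ = 2!·12!·2!/17! = 1/185640; Racah Σ t=0..0: t=0:+1/8709120 = 1/8709120; ⇒ 3j(7 2 7; -2 -2 4)² = 55/3094, sgn -1
B: Δ = 2!·12!·2!/17! = 1/185640; Racah Σ t=0..1: t=0:+1/14515200 t=1:−1/4354560 = -1/6220800; ⇒ 3j(7 2 7; -3 -1 4)² = 77/4420, sgn +1
I_A²/I_B² = (55/3094)/(77/4420) = 50/49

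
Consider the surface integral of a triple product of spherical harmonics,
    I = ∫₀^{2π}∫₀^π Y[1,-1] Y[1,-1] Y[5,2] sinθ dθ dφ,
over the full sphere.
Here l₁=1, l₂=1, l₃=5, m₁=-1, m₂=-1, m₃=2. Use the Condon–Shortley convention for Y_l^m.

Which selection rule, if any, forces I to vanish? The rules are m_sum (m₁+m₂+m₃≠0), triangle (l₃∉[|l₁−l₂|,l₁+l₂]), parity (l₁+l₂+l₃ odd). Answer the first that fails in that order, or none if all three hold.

m₁+m₂+m₃ = -1 − 1 + 2 = 0  ✓
triangle: |1−1|=0 ≤ l₃=5 ≤ 1+1=2  ✗
parity: l₁+l₂+l₃ = 7 is odd

triangle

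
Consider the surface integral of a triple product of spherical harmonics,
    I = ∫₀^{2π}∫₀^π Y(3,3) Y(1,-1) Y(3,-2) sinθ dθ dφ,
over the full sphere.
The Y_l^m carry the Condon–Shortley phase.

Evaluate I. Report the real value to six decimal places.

Σlᵢ=7 odd — θ-integrand is odd under cosθ→−cosθ; I=0

0.000000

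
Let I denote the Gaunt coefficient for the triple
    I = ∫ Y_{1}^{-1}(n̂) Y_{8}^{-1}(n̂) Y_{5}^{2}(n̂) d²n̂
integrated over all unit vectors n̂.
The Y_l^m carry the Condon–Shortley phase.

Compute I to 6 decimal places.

l₃=5 ∉ [7,9] — triangle fails ⇒ I = 0

0.000000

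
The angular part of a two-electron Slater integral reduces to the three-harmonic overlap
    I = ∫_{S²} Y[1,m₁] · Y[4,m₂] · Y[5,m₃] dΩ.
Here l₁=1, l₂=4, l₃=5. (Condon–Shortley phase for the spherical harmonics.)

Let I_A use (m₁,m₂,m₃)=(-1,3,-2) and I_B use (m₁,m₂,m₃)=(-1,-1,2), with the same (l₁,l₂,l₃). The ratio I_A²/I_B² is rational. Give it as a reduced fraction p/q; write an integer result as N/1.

l's match ⇒ only the (l;m) 3-j factors differ between A and B.
A: triangle coeff Δ(1,4,5) = 1/495; Σ_t [0,0]: t=0:+1/10080 = 1/10080; (3j)²=1/165 [(1 4 5; -1 3 -2)], sign=-1
B: triangle coeff Δ(1,4,5) = 1/495; Σ_t [0,0]: t=0:+1/1440 = 1/1440; (3j)²=7/165 [(1 4 5; -1 -1 2)], sign=-1
I_A²/I_B² = (1/165)/(7/165) = 1/7

1/7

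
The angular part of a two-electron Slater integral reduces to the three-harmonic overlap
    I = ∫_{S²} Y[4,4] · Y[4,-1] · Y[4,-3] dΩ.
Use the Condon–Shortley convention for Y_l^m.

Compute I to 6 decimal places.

Rules hold: Σm=0, L=12 even, 0≤4≤8.
N = 9·9·9 = 729
Δ = 4!·4!·4!/13! = 1/450450
Racah Σ t=0..4: t=0:+1/13824 t=1:−1/216 t=2:+1/64 t=3:−1/216 t=4:+1/13824 = 5/768
⇒ 3j(4 4 4; 0 0 0)² = 18/1001, sgn +1
Racah Σ t=0..0: t=0:+1/3456 = 1/3456
⇒ 3j(4 4 4; 4 -1 -3)² = 35/1287, sgn -1
4πI² = N·(3j₀)²·(3jₘ)² = 7290/20449
I = -1·√(0.356497/4π) = -0.16843130

-0.168431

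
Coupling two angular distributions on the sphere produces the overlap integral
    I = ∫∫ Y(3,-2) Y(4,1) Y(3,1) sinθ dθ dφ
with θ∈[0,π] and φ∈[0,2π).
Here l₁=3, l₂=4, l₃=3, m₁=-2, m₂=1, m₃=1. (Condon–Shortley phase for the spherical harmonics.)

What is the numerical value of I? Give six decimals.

0.145070

m-sum 0 ✓  L=10 even ✓  1≤3≤7 ✓
Π(2lᵢ+1) = 7×9×7 = 441
triangle coeff Δ(3,4,3) = 1/34650
Σ_t [1,3]: t=1:−1/72 t=2:+1/16 t=3:−1/72 = 5/144
(3j)²=2/77 [(3 4 3; 0 0 0)], sign=-1
Σ_t [3,4]: t=3:−1/48 t=4:+1/144 = -1/72
(3j)²=16/693 [(3 4 3; -2 1 1)], sign=-1
⇒ 4πI² = 32/121
I = (+1)√(32/121/(4π)) = 0.14506992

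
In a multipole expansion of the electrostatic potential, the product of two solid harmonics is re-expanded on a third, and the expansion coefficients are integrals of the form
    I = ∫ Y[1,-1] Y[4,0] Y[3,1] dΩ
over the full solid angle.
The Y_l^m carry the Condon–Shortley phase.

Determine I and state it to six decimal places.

0.150786

Rules hold: Σm=0, L=8 even, 3≤3≤5.
N = 3·9·7 = 189
Δ = 2!·0!·6!/9! = 1/252
Racah Σ t=1..1: t=1:−1/36 = -1/36
⇒ 3j(1 4 3; 0 0 0)² = 4/63, sgn +1
Racah Σ t=2..2: t=2:+1/96 = 1/96
⇒ 3j(1 4 3; -1 0 1)² = 1/42, sgn +1
4πI² = N·(3j₀)²·(3jₘ)² = 2/7
I = +1·√(0.285714/4π) = 0.15078601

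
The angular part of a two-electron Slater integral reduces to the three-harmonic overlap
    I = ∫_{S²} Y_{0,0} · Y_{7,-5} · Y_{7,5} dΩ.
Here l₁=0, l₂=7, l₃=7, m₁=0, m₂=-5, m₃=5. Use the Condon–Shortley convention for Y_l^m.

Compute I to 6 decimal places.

m-sum 0 ✓  L=14 even ✓  7≤7≤7 ✓
Π(2lᵢ+1) = 1×15×15 = 225
triangle coeff Δ(0,7,7) = 1/15
Σ_t [0,0]: t=0:+1/25401600 = 1/25401600
(3j)²=1/15 [(0 7 7; 0 0 0)], sign=-1
Σ_t [0,0]: t=0:+1/958003200 = 1/958003200
(3j)²=1/15 [(0 7 7; 0 -5 5)], sign=+1
⇒ 4πI² = 1/1
I = (-1)√(1/1/(4π)) = -0.28209479

-0.282095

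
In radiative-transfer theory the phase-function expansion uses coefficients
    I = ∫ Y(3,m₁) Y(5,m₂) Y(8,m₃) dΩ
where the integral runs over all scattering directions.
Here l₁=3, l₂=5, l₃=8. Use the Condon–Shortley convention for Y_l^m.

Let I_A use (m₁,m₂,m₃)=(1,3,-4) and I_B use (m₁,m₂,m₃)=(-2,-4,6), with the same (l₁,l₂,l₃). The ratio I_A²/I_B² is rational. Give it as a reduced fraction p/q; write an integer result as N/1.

Same 3,5,8: normalisation and zero-m 3j drop out of the ratio.
A: Δ: 0! 6! 10! / 17! → 1/136136; sum: t=0:+1/3870720 = 1/3870720; 3j²(3 5 8; 1 3 -4) = Δ·Π!·Σ² = 135/6188  (sign +1)
B: Δ: 0! 6! 10! / 17! → 1/136136; sum: t=0:+1/43545600 = 1/43545600; 3j²(3 5 8; -2 -4 6) = Δ·Π!·Σ² = 1/34  (sign +1)
I_A²/I_B² = (135/6188)/(1/34) = 135/182

135/182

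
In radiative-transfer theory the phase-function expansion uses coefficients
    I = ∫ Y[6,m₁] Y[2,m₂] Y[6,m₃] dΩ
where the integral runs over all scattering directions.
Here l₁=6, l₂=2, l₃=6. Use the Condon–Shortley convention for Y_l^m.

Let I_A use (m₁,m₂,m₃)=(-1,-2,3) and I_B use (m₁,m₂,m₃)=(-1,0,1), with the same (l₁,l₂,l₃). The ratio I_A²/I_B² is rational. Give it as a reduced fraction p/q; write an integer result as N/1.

l's match ⇒ only the (l;m) 3-j factors differ between A and B.
A: triangle coeff Δ(6,2,6) = 1/90090; Σ_t [0,0]: t=0:+1/120960 = 1/120960; (3j)²=24/1001 [(6 2 6; -1 -2 3)], sign=-1
B: triangle coeff Δ(6,2,6) = 1/90090; Σ_t [0,2]: t=0:+1/120960 t=1:−1/17280 t=2:+1/57600 = -13/403200; (3j)²=13/770 [(6 2 6; -1 0 1)], sign=+1
I_A²/I_B² = (24/1001)/(13/770) = 240/169

240/169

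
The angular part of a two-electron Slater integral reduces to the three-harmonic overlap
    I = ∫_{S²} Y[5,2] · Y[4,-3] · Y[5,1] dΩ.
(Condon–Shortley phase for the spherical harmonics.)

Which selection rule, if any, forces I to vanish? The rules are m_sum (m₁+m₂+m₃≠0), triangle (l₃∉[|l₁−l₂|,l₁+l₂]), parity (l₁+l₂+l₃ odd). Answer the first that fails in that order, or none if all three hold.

none

m₁+m₂+m₃ = 2 − 3 + 1 = 0  ✓
triangle: |5−4|=1 ≤ l₃=5 ≤ 5+4=9  ✓
parity: l₁+l₂+l₃ = 14 is even  ✓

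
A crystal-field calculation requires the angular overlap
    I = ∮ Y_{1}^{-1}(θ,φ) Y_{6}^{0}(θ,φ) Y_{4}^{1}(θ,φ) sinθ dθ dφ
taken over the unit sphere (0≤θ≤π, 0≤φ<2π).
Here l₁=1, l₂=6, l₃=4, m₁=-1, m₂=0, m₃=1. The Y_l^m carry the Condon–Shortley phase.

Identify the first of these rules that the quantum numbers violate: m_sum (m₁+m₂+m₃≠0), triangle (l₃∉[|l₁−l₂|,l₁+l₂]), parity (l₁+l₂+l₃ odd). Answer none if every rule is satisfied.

triangle

Σmᵢ = 0  ✓
l₃∈[|l₁−l₂|,l₁+l₂]=[5,7], have l₃=4  ✗
Σlᵢ = 11 ⇒ odd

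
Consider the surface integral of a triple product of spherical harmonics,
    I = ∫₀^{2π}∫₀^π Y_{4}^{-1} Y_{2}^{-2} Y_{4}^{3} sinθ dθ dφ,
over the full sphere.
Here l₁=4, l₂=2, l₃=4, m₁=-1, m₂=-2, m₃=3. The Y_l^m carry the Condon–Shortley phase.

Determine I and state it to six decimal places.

0.159270

Checks pass: Σm=0; 10 even; l₃=4∈[2,6].
(2·4+1)(2·2+1)(2·4+1) = 405
Δ: 2! 6! 2! / 11! → 1/13860
sum: t=0:+1/192 t=1:−1/36 t=2:+1/192 = -5/288
3j²(4 2 4; 0 0 0) = Δ·Π!·Σ² = 20/693  (sign -1)
sum: t=0:+1/480 = 1/480
3j²(4 2 4; -1 -2 3) = Δ·Π!·Σ² = 3/110  (sign -1)
combine: 4πI² = 405·20/693·3/110 = 270/847
take √, sign +1: I = 0.15927046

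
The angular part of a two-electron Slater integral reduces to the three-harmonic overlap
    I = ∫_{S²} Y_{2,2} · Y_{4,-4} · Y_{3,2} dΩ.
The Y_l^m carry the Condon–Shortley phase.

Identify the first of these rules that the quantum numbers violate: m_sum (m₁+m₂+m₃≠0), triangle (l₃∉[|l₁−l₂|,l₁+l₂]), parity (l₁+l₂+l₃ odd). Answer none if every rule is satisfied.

azimuthal sum: 2 − 4 + 2 = 0  ✓
2 ≤ 3 ≤ 6 (triangle on l)  ✓
L = 2 + 4 + 3 = 9 (odd)  ✗

parity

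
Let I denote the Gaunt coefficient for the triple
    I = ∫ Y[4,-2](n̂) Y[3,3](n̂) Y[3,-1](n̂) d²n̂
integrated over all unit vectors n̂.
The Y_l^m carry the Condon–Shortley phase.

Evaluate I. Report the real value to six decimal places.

m-sum 0 ✓  L=10 even ✓  1≤3≤7 ✓
Π(2lᵢ+1) = 9×7×7 = 441
triangle coeff Δ(4,3,3) = 1/34650
Σ_t [1,3]: t=1:−1/72 t=2:+1/16 t=3:−1/72 = 5/144
(3j)²=2/77 [(4 3 3; 0 0 0)], sign=-1
Σ_t [4,4]: t=4:+1/192 = 1/192
(3j)²=3/77 [(4 3 3; -2 3 -1)], sign=+1
⇒ 4πI² = 54/121
I = (-1)√(54/121/(4π)) = -0.18845135

-0.188451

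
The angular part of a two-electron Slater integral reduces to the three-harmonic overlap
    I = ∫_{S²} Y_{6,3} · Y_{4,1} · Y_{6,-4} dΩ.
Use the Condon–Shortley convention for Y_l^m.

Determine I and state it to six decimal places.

Checks pass: Σm=0; 16 even; l₃=6∈[2,10].
(2·6+1)(2·4+1)(2·6+1) = 1521
Δ: 4! 8! 4! / 17! → 1/15315300
sum: t=0:+1/829440 t=1:−1/25920 t=2:+1/9216 t=3:−1/25920 t=4:+1/829440 = 7/207360
3j²(6 4 6; 0 0 0) = Δ·Π!·Σ² = 28/2431  (sign +1)
sum: t=1:−1/207360 t=2:+1/120960 t=3:−1/967680 = 1/414720
3j²(6 4 6; 3 1 -4) = Δ·Π!·Σ² = 21/4862  (sign +1)
combine: 4πI² = 1521·28/2431·21/4862 = 2646/34969
take √, sign +1: I = 0.07759762

0.077598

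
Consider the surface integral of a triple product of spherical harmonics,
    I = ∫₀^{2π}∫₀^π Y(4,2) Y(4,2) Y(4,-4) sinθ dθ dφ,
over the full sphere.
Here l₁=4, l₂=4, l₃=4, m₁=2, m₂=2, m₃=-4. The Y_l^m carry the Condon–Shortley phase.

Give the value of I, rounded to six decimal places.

m-sum 0 ✓  L=12 even ✓  0≤4≤8 ✓
Π(2lᵢ+1) = 9×9×9 = 729
triangle coeff Δ(4,4,4) = 1/450450
Σ_t [0,4]: t=0:+1/13824 t=1:−1/216 t=2:+1/64 t=3:−1/216 t=4:+1/13824 = 5/768
(3j)²=18/1001 [(4 4 4; 0 0 0)], sign=+1
Σ_t [2,2]: t=2:+1/2304 = 1/2304
(3j)²=5/143 [(4 4 4; 2 2 -4)], sign=+1
⇒ 4πI² = 65610/143143
I = (+1)√(65610/143143/(4π)) = 0.19098314

0.190983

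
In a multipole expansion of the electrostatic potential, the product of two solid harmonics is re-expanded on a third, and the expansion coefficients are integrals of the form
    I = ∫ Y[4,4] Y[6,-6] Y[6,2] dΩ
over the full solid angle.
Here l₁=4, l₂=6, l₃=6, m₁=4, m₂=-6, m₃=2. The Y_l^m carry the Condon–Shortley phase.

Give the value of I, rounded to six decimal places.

m-sum 0 ✓  L=16 even ✓  2≤6≤10 ✓
Π(2lᵢ+1) = 9×13×13 = 1521
triangle coeff Δ(4,6,6) = 1/15315300
Σ_t [0,4]: t=0:+1/829440 t=1:−1/25920 t=2:+1/9216 t=3:−1/25920 t=4:+1/829440 = 7/207360
(3j)²=28/2431 [(4 6 6; 0 0 0)], sign=+1
Σ_t [0,0]: t=0:+1/23224320 = 1/23224320
(3j)²=1/442 [(4 6 6; 4 -6 2)], sign=+1
⇒ 4πI² = 126/3179
I = (+1)√(126/3179/(4π)) = 0.05616103

0.056161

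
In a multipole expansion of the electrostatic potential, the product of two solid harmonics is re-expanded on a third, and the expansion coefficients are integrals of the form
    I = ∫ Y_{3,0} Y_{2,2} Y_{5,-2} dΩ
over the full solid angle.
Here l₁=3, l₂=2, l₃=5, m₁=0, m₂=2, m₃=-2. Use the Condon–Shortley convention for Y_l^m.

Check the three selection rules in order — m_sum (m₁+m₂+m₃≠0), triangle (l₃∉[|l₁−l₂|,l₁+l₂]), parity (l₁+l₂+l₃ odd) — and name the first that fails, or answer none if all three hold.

m₁+m₂+m₃ = 0 + 2 − 2 = 0  ✓
triangle: |3−2|=1 ≤ l₃=5 ≤ 3+2=5  ✓
parity: l₁+l₂+l₃ = 10 is even  ✓

none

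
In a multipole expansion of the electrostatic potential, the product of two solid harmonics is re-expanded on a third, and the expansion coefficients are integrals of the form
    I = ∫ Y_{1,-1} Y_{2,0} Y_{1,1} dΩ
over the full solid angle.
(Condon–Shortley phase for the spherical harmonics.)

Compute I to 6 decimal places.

Checks pass: Σm=0; 4 even; l₃=1∈[1,3].
(2·1+1)(2·2+1)(2·1+1) = 45
Δ: 2! 0! 2! / 5! → 1/30
sum: t=1:−1/1 = -1/1
3j²(1 2 1; 0 0 0) = Δ·Π!·Σ² = 2/15  (sign +1)
sum: t=2:+1/4 = 1/4
3j²(1 2 1; -1 0 1) = Δ·Π!·Σ² = 1/30  (sign +1)
combine: 4πI² = 45·2/15·1/30 = 1/5
take √, sign +1: I = 0.12615663

0.126157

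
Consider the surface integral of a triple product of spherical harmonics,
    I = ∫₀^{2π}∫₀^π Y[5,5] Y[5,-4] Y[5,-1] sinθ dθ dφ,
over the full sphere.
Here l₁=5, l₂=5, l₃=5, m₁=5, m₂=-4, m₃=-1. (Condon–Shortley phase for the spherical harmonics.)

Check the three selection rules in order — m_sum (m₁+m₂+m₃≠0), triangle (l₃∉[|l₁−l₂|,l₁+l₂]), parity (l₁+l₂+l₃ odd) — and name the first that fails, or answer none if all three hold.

parity

Σmᵢ = 0  ✓
l₃∈[|l₁−l₂|,l₁+l₂]=[0,10], have l₃=5  ✓
Σlᵢ = 15 ⇒ odd  ✗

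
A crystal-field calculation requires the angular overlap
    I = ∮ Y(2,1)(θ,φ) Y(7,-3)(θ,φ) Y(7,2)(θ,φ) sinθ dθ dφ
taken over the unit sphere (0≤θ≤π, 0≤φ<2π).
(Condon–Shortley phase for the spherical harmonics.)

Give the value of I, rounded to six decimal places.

m-sum 0 ✓  L=16 even ✓  5≤7≤9 ✓
Π(2lᵢ+1) = 5×15×15 = 1125
triangle coeff Δ(2,7,7) = 1/185640
Σ_t [0,2]: t=0:+1/2419200 t=1:−1/518400 t=2:+1/2419200 = -1/907200
(3j)²=56/3315 [(2 7 7; 0 0 0)], sign=+1
Σ_t [0,1]: t=0:+1/1935360 t=1:−1/4354560 = 1/3483648
(3j)²=125/12376 [(2 7 7; 1 -3 2)], sign=-1
⇒ 4πI² = 9375/48841
I = (-1)√(9375/48841/(4π)) = -0.12359145

-0.123591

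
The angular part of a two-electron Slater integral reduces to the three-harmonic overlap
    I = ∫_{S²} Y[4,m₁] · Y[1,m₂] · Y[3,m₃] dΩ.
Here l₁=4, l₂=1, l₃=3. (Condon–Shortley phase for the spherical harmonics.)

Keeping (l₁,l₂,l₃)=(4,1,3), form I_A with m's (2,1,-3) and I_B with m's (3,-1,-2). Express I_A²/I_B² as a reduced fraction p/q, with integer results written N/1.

l's match ⇒ only the (l;m) 3-j factors differ between A and B.
A: triangle coeff Δ(4,1,3) = 1/252; Σ_t [2,2]: t=2:+1/1440 = 1/1440; (3j)²=1/252 [(4 1 3; 2 1 -3)], sign=+1
B: triangle coeff Δ(4,1,3) = 1/252; Σ_t [0,0]: t=0:+1/240 = 1/240; (3j)²=1/12 [(4 1 3; 3 -1 -2)], sign=-1
I_A²/I_B² = (1/252)/(1/12) = 1/21

1/21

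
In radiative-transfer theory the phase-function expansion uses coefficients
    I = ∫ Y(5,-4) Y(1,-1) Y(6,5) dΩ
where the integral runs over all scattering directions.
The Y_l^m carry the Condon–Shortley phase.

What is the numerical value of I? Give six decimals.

-0.303018

Checks pass: Σm=0; 12 even; l₃=6∈[4,6].
(2·5+1)(2·1+1)(2·6+1) = 429
Δ: 0! 10! 2! / 13! → 1/858
sum: t=0:+1/14400 = 1/14400
3j²(5 1 6; 0 0 0) = Δ·Π!·Σ² = 6/143  (sign +1)
sum: t=0:+1/725760 = 1/725760
3j²(5 1 6; -4 -1 5) = Δ·Π!·Σ² = 5/78  (sign -1)
combine: 4πI² = 429·6/143·5/78 = 15/13
take √, sign -1: I = -0.30301841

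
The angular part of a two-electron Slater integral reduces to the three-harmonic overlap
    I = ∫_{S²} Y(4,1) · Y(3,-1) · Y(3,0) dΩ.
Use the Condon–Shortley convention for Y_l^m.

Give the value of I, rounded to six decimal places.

m-sum 0 ✓  L=10 even ✓  1≤3≤7 ✓
Π(2lᵢ+1) = 9×7×7 = 441
triangle coeff Δ(4,3,3) = 1/34650
Σ_t [1,3]: t=1:−1/72 t=2:+1/16 t=3:−1/72 = 5/144
(3j)²=2/77 [(4 3 3; 0 0 0)], sign=-1
Σ_t [0,2]: t=0:+1/288 t=1:−1/24 t=2:+1/48 = -5/288
(3j)²=5/462 [(4 3 3; 1 -1 0)], sign=+1
⇒ 4πI² = 15/121
I = (-1)√(15/121/(4π)) = -0.09932258

-0.099323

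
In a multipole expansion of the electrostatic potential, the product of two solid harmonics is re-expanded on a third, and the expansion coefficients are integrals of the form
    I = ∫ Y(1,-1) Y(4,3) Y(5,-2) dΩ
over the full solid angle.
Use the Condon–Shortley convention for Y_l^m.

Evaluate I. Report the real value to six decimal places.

Checks pass: Σm=0; 10 even; l₃=5∈[3,5].
(2·1+1)(2·4+1)(2·5+1) = 297
Δ: 0! 2! 8! / 11! → 1/495
sum: t=0:+1/576 = 1/576
3j²(1 4 5; 0 0 0) = Δ·Π!·Σ² = 5/99  (sign -1)
sum: t=0:+1/10080 = 1/10080
3j²(1 4 5; -1 3 -2) = Δ·Π!·Σ² = 1/165  (sign -1)
combine: 4πI² = 297·5/99·1/165 = 1/11
take √, sign +1: I = 0.08505478

0.085055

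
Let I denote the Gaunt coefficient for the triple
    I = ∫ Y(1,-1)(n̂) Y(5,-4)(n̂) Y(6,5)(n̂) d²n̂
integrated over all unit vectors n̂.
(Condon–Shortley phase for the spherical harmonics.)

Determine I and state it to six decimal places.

-0.303018

m-sum 0 ✓  L=12 even ✓  4≤6≤6 ✓
Π(2lᵢ+1) = 3×11×13 = 429
triangle coeff Δ(1,5,6) = 1/858
Σ_t [0,0]: t=0:+1/14400 = 1/14400
(3j)²=6/143 [(1 5 6; 0 0 0)], sign=+1
Σ_t [0,0]: t=0:+1/725760 = 1/725760
(3j)²=5/78 [(1 5 6; -1 -4 5)], sign=-1
⇒ 4πI² = 15/13
I = (-1)√(15/13/(4π)) = -0.30301841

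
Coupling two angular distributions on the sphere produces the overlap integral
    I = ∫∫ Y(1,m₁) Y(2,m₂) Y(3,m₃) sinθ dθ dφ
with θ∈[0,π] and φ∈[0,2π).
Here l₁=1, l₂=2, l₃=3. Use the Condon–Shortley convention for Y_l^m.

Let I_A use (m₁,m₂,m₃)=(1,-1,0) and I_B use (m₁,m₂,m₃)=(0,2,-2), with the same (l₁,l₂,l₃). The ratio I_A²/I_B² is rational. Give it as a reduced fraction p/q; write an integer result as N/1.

Same 1,2,3: normalisation and zero-m 3j drop out of the ratio.
A: Δ: 0! 2! 4! / 7! → 1/105; sum: t=0:+1/12 = 1/12; 3j²(1 2 3; 1 -1 0) = Δ·Π!·Σ² = 1/35  (sign -1)
B: Δ: 0! 2! 4! / 7! → 1/105; sum: t=0:+1/24 = 1/24; 3j²(1 2 3; 0 2 -2) = Δ·Π!·Σ² = 1/21  (sign -1)
I_A²/I_B² = (1/35)/(1/21) = 3/5

3/5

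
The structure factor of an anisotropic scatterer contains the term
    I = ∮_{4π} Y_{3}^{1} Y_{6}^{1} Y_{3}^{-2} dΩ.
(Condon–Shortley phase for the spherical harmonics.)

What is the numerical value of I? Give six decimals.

-0.121471

Checks pass: Σm=0; 12 even; l₃=3∈[3,9].
(2·3+1)(2·6+1)(2·3+1) = 637
Δ: 6! 0! 6! / 13! → 1/12012
sum: t=3:−1/1296 = -1/1296
3j²(3 6 3; 0 0 0) = Δ·Π!·Σ² = 100/3003  (sign +1)
sum: t=2:+1/5760 = 1/5760
3j²(3 6 3; 1 1 -2) = Δ·Π!·Σ² = 5/572  (sign -1)
combine: 4πI² = 637·100/3003·5/572 = 875/4719
take √, sign -1: I = -0.12147142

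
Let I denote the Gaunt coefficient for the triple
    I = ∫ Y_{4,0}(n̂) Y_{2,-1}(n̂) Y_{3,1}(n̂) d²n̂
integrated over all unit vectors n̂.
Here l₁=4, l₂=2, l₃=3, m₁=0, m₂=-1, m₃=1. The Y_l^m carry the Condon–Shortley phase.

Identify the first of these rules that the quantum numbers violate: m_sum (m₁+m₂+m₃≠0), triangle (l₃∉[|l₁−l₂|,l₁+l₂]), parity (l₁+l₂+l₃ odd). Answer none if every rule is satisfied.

parity

m₁+m₂+m₃ = 0 − 1 + 1 = 0  ✓
triangle: |4−2|=2 ≤ l₃=3 ≤ 4+2=6  ✓
parity: l₁+l₂+l₃ = 9 is odd  ✗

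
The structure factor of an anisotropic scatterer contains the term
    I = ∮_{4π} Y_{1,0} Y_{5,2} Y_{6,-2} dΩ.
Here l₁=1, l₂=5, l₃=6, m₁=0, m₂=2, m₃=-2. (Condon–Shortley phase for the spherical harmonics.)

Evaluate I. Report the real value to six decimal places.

Rules hold: Σm=0, L=12 even, 4≤6≤6.
N = 3·11·13 = 429
Δ = 0!·2!·10!/13! = 1/858
Racah Σ t=0..0: t=0:+1/14400 = 1/14400
⇒ 3j(1 5 6; 0 0 0)² = 6/143, sgn +1
Racah Σ t=0..0: t=0:+1/30240 = 1/30240
⇒ 3j(1 5 6; 0 2 -2)² = 16/429, sgn +1
4πI² = N·(3j₀)²·(3jₘ)² = 96/143
I = +1·√(0.671329/4π) = 0.23113338

0.231133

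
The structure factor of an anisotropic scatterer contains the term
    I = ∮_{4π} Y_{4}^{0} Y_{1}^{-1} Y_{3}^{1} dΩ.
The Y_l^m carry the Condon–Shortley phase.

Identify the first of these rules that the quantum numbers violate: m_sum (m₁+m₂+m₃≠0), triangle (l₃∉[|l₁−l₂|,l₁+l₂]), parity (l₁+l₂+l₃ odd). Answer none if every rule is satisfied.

none

m₁+m₂+m₃ = 0 − 1 + 1 = 0  ✓
triangle: |4−1|=3 ≤ l₃=3 ≤ 4+1=5  ✓
parity: l₁+l₂+l₃ = 8 is even  ✓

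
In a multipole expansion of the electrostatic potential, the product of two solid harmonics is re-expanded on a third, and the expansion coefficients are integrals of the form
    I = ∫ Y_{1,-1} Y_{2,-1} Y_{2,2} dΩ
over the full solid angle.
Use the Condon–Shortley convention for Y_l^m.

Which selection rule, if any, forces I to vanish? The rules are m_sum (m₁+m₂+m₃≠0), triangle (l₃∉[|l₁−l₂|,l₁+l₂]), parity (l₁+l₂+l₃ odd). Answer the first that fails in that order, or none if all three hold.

Σmᵢ = 0  ✓
l₃∈[|l₁−l₂|,l₁+l₂]=[1,3], have l₃=2  ✓
Σlᵢ = 5 ⇒ odd  ✗

parity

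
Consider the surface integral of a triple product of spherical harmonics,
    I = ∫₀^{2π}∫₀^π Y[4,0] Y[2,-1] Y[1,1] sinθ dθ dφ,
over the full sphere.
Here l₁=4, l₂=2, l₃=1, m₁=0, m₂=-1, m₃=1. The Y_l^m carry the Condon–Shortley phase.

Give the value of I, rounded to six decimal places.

l₃=1 ∉ [2,6] — triangle fails ⇒ I = 0

0.000000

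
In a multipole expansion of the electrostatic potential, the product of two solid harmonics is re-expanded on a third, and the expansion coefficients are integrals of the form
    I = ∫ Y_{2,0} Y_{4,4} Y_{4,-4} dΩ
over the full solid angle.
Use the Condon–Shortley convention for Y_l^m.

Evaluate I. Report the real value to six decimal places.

m-sum 0 ✓  L=10 even ✓  2≤4≤6 ✓
Π(2lᵢ+1) = 5×9×9 = 405
triangle coeff Δ(2,4,4) = 1/13860
Σ_t [0,2]: t=0:+1/192 t=1:−1/36 t=2:+1/192 = -5/288
(3j)²=20/693 [(2 4 4; 0 0 0)], sign=-1
Σ_t [2,2]: t=2:+1/2880 = 1/2880
(3j)²=28/495 [(2 4 4; 0 4 -4)], sign=+1
⇒ 4πI² = 80/121
I = (-1)√(80/121/(4π)) = -0.22937568

-0.229376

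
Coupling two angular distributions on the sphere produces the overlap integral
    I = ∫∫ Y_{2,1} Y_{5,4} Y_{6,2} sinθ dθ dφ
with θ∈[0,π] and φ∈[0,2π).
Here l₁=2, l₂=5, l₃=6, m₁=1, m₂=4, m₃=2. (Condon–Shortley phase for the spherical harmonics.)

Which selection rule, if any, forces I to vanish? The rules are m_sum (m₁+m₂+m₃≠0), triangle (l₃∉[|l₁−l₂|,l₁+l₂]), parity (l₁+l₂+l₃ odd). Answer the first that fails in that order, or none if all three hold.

azimuthal sum: 1 + 4 + 2 = 7  ✗
3 ≤ 6 ≤ 7 (triangle on l)
L = 2 + 5 + 6 = 13 (odd)

m_sum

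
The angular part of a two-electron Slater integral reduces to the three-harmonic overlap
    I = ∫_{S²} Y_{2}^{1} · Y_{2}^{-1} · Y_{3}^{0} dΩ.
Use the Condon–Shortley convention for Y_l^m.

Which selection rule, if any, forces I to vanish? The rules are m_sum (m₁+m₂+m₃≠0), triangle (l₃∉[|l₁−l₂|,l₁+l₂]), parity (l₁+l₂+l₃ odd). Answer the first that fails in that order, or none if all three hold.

parity

m₁+m₂+m₃ = 1 − 1 + 0 = 0  ✓
triangle: |2−2|=0 ≤ l₃=3 ≤ 2+2=4  ✓
parity: l₁+l₂+l₃ = 7 is odd  ✗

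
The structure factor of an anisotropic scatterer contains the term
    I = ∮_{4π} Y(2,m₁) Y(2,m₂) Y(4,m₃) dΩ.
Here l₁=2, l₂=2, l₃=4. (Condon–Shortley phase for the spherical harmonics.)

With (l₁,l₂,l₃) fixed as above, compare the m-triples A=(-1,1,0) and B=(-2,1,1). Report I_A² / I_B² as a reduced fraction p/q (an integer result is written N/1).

Shared (l₁,l₂,l₃)=(2,2,4): N and (l;000)² cancel in I_A²/I_B².
A: Δ = 0!·4!·4!/9! = 1/630; Racah Σ t=0..0: t=0:+1/36 = 1/36; ⇒ 3j(2 2 4; -1 1 0)² = 8/315, sgn +1
B: Δ = 0!·4!·4!/9! = 1/630; Racah Σ t=0..0: t=0:+1/144 = 1/144; ⇒ 3j(2 2 4; -2 1 1)² = 1/126, sgn -1
I_A²/I_B² = (8/315)/(1/126) = 16/5

16/5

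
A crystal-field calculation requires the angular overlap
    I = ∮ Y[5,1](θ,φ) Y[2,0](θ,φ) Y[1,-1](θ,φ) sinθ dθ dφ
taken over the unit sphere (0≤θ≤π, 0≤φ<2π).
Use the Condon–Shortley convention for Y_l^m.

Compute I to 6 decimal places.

l₃=1 ∉ [3,7] — triangle fails ⇒ I = 0

0.000000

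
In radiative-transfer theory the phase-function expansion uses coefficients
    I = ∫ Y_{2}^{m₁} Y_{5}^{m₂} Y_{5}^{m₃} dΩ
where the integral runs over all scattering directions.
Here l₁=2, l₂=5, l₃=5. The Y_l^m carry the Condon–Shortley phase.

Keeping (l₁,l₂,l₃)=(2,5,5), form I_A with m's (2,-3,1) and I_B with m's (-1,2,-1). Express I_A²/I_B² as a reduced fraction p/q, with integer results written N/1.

Shared (l₁,l₂,l₃)=(2,5,5): N and (l;000)² cancel in I_A²/I_B².
A: Δ = 2!·2!·8!/13! = 1/38610; Racah Σ t=0..0: t=0:+1/5760 = 1/5760; ⇒ 3j(2 5 5; 2 -3 1)² = 56/2145, sgn +1
B: Δ = 2!·2!·8!/13! = 1/38610; Racah Σ t=1..2: t=1:−1/2880 t=2:+1/1440 = 1/2880; ⇒ 3j(2 5 5; -1 2 -1)² = 7/715, sgn +1
I_A²/I_B² = (56/2145)/(7/715) = 8/3

8/3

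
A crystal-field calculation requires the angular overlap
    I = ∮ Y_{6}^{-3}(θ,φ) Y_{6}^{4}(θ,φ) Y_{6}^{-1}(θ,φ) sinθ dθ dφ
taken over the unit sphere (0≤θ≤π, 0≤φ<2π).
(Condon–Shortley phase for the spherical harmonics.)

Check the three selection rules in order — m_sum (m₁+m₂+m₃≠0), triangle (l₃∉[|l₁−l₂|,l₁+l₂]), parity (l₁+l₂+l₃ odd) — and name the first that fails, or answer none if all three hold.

Σmᵢ = 0  ✓
l₃∈[|l₁−l₂|,l₁+l₂]=[0,12], have l₃=6  ✓
Σlᵢ = 18 ⇒ even  ✓

none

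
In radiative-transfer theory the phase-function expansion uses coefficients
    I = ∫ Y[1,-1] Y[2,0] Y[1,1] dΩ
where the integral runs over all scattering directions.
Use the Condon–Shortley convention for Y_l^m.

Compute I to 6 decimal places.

Checks pass: Σm=0; 4 even; l₃=1∈[1,3].
(2·1+1)(2·2+1)(2·1+1) = 45
Δ: 2! 0! 2! / 5! → 1/30
sum: t=1:−1/1 = -1/1
3j²(1 2 1; 0 0 0) = Δ·Π!·Σ² = 2/15  (sign +1)
sum: t=2:+1/4 = 1/4
3j²(1 2 1; -1 0 1) = Δ·Π!·Σ² = 1/30  (sign +1)
combine: 4πI² = 45·2/15·1/30 = 1/5
take √, sign +1: I = 0.12615663

0.126157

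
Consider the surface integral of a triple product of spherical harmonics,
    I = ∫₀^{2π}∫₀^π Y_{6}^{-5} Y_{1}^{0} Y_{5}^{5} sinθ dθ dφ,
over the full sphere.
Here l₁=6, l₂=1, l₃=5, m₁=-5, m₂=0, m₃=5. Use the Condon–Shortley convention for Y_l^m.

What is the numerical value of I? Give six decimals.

Checks pass: Σm=0; 12 even; l₃=5∈[5,7].
(2·6+1)(2·1+1)(2·5+1) = 429
Δ: 2! 10! 0! / 13! → 1/858
sum: t=1:−1/14400 = -1/14400
3j²(6 1 5; 0 0 0) = Δ·Π!·Σ² = 6/143  (sign +1)
sum: t=1:−1/3628800 = -1/3628800
3j²(6 1 5; -5 0 5) = Δ·Π!·Σ² = 1/78  (sign -1)
combine: 4πI² = 429·6/143·1/78 = 3/13
take √, sign -1: I = -0.13551395

-0.135514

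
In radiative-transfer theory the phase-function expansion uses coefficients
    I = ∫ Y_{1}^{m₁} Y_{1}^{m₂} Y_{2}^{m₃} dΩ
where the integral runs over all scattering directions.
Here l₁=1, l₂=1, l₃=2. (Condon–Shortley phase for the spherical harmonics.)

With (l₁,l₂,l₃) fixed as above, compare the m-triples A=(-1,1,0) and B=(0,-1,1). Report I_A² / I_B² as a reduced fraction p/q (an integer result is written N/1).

1/3

l's match ⇒ only the (l;m) 3-j factors differ between A and B.
A: triangle coeff Δ(1,1,2) = 1/30; Σ_t [0,0]: t=0:+1/4 = 1/4; (3j)²=1/30 [(1 1 2; -1 1 0)], sign=+1
B: triangle coeff Δ(1,1,2) = 1/30; Σ_t [0,0]: t=0:+1/2 = 1/2; (3j)²=1/10 [(1 1 2; 0 -1 1)], sign=-1
I_A²/I_B² = (1/30)/(1/10) = 1/3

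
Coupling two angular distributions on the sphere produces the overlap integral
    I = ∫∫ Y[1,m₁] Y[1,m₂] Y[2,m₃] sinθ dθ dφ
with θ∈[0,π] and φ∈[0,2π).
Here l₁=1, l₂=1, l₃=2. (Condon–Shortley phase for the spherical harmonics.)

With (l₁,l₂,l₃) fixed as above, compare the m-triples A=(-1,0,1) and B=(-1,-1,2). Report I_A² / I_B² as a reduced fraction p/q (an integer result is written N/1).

l's match ⇒ only the (l;m) 3-j factors differ between A and B.
A: triangle coeff Δ(1,1,2) = 1/30; Σ_t [0,0]: t=0:+1/2 = 1/2; (3j)²=1/10 [(1 1 2; -1 0 1)], sign=-1
B: triangle coeff Δ(1,1,2) = 1/30; Σ_t [0,0]: t=0:+1/4 = 1/4; (3j)²=1/5 [(1 1 2; -1 -1 2)], sign=+1
I_A²/I_B² = (1/10)/(1/5) = 1/2

1/2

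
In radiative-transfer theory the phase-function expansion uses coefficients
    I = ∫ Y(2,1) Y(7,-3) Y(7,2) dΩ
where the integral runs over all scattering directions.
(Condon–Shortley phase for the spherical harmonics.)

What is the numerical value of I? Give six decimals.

Rules hold: Σm=0, L=16 even, 5≤7≤9.
N = 5·15·15 = 1125
Δ = 2!·2!·12!/17! = 1/185640
Racah Σ t=0..2: t=0:+1/2419200 t=1:−1/518400 t=2:+1/2419200 = -1/907200
⇒ 3j(2 7 7; 0 0 0)² = 56/3315, sgn +1
Racah Σ t=0..1: t=0:+1/1935360 t=1:−1/4354560 = 1/3483648
⇒ 3j(2 7 7; 1 -3 2)² = 125/12376, sgn -1
4πI² = N·(3j₀)²·(3jₘ)² = 9375/48841
I = -1·√(0.191949/4π) = -0.12359145

-0.123591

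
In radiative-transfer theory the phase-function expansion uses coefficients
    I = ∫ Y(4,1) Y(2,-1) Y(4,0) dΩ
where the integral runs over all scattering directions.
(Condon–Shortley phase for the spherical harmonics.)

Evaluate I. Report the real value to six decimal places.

m-sum 0 ✓  L=10 even ✓  2≤4≤6 ✓
Π(2lᵢ+1) = 9×5×9 = 405
triangle coeff Δ(4,2,4) = 1/13860
Σ_t [0,2]: t=0:+1/192 t=1:−1/36 t=2:+1/192 = -5/288
(3j)²=20/693 [(4 2 4; 0 0 0)], sign=-1
Σ_t [0,1]: t=0:+1/72 t=1:−1/96 = 1/288
(3j)²=1/462 [(4 2 4; 1 -1 0)], sign=+1
⇒ 4πI² = 150/5929
I = (-1)√(150/5929/(4π)) = -0.04486937

-0.044869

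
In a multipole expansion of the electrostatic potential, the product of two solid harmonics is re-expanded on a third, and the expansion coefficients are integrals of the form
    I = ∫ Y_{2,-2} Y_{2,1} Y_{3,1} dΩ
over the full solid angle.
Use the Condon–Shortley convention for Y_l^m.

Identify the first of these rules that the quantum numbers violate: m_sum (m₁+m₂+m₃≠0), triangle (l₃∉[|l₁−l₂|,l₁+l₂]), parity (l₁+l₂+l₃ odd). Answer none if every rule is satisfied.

azimuthal sum: -2 + 1 + 1 = 0  ✓
0 ≤ 3 ≤ 4 (triangle on l)  ✓
L = 2 + 2 + 3 = 7 (odd)  ✗

parity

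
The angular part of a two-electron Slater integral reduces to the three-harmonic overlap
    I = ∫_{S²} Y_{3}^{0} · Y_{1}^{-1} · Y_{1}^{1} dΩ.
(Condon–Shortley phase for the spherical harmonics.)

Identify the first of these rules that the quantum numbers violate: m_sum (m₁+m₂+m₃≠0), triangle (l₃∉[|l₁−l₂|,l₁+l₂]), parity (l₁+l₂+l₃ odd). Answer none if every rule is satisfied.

triangle

m₁+m₂+m₃ = 0 − 1 + 1 = 0  ✓
triangle: |3−1|=2 ≤ l₃=1 ≤ 3+1=4  ✗
parity: l₁+l₂+l₃ = 5 is odd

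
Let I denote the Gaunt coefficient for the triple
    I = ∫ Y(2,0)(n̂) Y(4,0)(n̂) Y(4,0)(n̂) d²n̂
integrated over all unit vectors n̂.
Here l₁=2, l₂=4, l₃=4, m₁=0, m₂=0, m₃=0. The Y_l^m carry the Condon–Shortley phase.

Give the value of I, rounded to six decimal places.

0.163840

Rules hold: Σm=0, L=10 even, 2≤4≤6.
N = 5·9·9 = 405
Δ = 2!·2!·6!/11! = 1/13860
Racah Σ t=0..2: t=0:+1/192 t=1:−1/36 t=2:+1/192 = -5/288
⇒ 3j(2 4 4; 0 0 0)² = 20/693, sgn -1
(m-triple is (0,0,0) — same symbol as above.)
4πI² = N·(3j₀)²·(3jₘ)² = 2000/5929
I = +1·√(0.337325/4π) = 0.16383977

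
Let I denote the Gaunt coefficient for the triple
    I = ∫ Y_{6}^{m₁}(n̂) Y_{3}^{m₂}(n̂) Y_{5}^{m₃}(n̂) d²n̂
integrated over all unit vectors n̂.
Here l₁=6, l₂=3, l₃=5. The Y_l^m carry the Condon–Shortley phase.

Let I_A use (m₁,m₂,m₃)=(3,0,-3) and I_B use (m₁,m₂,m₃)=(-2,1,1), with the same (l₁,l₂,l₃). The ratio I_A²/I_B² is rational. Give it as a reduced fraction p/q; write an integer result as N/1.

1/14

Same 6,3,5: normalisation and zero-m 3j drop out of the ratio.
A: Δ: 4! 8! 2! / 15! → 1/675675; sum: t=1:−1/17280 t=2:+1/20160 t=3:−1/483840 = -1/96768; 3j²(6 3 5; 3 0 -3) = Δ·Π!·Σ² = 1/1001  (sign -1)
B: Δ: 4! 8! 2! / 15! → 1/675675; sum: t=2:+1/11520 t=3:−1/4320 t=4:+1/27648 = -1/9216; 3j²(6 3 5; -2 1 1) = Δ·Π!·Σ² = 2/143  (sign -1)
I_A²/I_B² = (1/1001)/(2/143) = 1/14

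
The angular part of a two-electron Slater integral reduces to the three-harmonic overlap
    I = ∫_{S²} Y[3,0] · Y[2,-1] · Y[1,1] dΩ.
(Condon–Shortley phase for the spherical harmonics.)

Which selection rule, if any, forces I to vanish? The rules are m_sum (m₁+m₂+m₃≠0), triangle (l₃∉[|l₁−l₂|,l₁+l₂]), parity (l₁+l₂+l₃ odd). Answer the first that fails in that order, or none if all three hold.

Σmᵢ = 0  ✓
l₃∈[|l₁−l₂|,l₁+l₂]=[1,5], have l₃=1  ✓
Σlᵢ = 6 ⇒ even  ✓

none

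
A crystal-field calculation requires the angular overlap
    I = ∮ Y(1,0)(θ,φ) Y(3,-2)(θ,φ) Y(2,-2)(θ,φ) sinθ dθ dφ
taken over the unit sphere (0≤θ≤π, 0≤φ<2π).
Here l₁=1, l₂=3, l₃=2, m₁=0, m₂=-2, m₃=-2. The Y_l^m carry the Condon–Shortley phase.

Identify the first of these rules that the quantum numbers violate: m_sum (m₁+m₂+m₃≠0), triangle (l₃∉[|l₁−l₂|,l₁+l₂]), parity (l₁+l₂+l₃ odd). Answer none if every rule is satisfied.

m_sum

azimuthal sum: 0 − 2 − 2 = -4  ✗
2 ≤ 2 ≤ 4 (triangle on l)
L = 1 + 3 + 2 = 6 (even)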